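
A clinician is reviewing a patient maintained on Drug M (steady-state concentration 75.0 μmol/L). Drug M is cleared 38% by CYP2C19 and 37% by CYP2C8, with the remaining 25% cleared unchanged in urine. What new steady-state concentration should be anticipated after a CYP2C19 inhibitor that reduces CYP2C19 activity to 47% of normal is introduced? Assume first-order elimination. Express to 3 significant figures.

93.9 μmol/L

The CYP2C19 pathway (38% of clearance) drops to 0.47× activity: 0.38 × 0.47 = 0.1786.
CYP2C8 (37%) and the residual 25% are unaffected.
New clearance relative to baseline: 0.1786 + 0.37 + 0.25 = 0.7986.
New steady-state concentration = baseline ÷ relative clearance = 75.0 / 0.7986 = 93.9 μmol/L.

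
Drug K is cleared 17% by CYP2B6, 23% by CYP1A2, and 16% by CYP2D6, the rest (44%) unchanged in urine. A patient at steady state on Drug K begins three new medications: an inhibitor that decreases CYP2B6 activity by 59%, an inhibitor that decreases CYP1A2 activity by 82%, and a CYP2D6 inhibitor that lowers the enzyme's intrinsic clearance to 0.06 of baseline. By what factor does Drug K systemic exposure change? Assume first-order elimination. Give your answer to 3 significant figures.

1.78

The CYP2B6 pathway (17% of clearance) is reduced to 0.41× activity: 0.17 × 0.41 = 0.0697.
The CYP1A2 pathway (23% of clearance) is reduced to 0.18× activity: 0.23 × 0.18 = 0.0414.
The CYP2D6 pathway (16% of clearance) falls to 0.06× activity: 0.16 × 0.06 = 0.0096.
The remaining 44% of clearance is unaffected.
New clearance relative to baseline: 0.0697 + 0.0414 + 0.0096 + 0.44 = 0.5607.
Systemic exposure ∝ 1/CL: fold-change = 1 / 0.5607 = 1.78.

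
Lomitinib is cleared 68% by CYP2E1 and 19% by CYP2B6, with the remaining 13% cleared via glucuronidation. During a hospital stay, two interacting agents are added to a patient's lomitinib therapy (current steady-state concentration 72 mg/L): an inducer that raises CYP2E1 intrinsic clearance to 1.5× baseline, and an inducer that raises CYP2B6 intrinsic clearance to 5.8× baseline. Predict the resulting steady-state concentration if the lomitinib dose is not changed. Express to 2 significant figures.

32 mg/L

The CYP2E1 pathway (68% of clearance) increases to 1.5× activity: 0.68 × 1.5 = 1.02.
The CYP2B6 pathway (19% of clearance) is boosted to 5.8× activity: 0.19 × 5.8 = 1.102.
The remaining 13% of clearance is unaffected.
Relative clearance = 1.02 + 1.102 + 0.13 = 2.252.
Steady-state concentration ∝ 1/CL: new value = 72 / 2.252 = 32 mg/L.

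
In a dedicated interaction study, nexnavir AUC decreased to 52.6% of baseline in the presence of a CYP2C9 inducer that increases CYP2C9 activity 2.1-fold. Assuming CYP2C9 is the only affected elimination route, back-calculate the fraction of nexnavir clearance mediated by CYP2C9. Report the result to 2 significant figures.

Call the CYP2C9 fraction fm. After the interaction, CL_new/CL_old = fm × 2.1 + (1 − fm).
AUC ratio = 1 / (new CL fraction), so new CL fraction = 1 / 0.526 = 1.901.
fm × 2.1 + 1 − fm = 1.901  ⇒  fm × (2.1 − 1) = 0.9011  ⇒  fm = 0.82.

0.82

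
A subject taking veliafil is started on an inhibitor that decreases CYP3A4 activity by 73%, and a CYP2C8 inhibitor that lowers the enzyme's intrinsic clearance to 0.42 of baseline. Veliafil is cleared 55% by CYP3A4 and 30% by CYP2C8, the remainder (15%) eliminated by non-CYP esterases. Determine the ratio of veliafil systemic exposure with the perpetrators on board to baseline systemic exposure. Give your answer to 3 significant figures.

2.36

The CYP3A4 pathway (55% of clearance) falls to 0.27× activity: 0.55 × 0.27 = 0.1485.
The CYP2C8 pathway (30% of clearance) is reduced to 0.42× activity: 0.3 × 0.42 = 0.126.
The remaining 15% of clearance is unaffected.
Relative clearance = 0.1485 + 0.126 + 0.15 = 0.4245.
Systemic exposure ∝ 1/CL: fold-change = 1 / 0.4245 = 2.36.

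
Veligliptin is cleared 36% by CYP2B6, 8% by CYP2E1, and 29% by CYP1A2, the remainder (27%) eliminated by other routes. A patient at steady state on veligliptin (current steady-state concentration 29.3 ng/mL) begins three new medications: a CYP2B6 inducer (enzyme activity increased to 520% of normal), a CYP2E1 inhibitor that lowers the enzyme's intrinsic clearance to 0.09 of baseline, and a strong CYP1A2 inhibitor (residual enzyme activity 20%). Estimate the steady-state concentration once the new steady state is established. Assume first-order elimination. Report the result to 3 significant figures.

13.3 ng/mL

CYP2B6: 0.36 × 5.2 = 1.872
CYP2E1: 0.08 × 0.09 = 0.0072
CYP1A2: 0.29 × 0.2 = 0.058
Other: 0.27 (unchanged)
CL_new/CL_old = 1.872 + 0.0072 + 0.058 + 0.27 = 2.2072.
New steady-state concentration = 29.3 / 2.2072 = 13.3 ng/mL (concentration scales inversely with clearance).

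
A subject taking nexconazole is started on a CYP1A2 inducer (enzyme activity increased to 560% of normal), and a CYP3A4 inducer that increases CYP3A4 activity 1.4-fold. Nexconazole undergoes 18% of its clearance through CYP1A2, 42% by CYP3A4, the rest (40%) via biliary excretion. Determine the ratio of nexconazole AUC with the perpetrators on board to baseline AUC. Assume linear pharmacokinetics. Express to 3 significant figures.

0.501

The CYP1A2 pathway (18% of clearance) rises to 5.6× activity: 0.18 × 5.6 = 1.008.
The CYP3A4 pathway (42% of clearance) increases to 1.4× activity: 0.42 × 1.4 = 0.588.
Non-CYP routes (40%) are unchanged.
Relative clearance = 1.008 + 0.588 + 0.4 = 1.996.
Net AUC ratio = 1 / 1.996 = 0.501.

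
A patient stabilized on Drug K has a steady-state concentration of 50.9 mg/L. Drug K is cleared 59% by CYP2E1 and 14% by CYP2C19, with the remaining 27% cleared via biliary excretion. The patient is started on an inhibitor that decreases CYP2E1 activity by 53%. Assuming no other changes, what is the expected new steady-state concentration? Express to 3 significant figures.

74.1 mg/L

The CYP2E1 pathway (59% of clearance) drops to 0.47× activity: 0.59 × 0.47 = 0.2773.
CYP2C19 (14%) and the residual 27% are unaffected.
New clearance relative to baseline: 0.2773 + 0.14 + 0.27 = 0.6873.
New steady-state concentration = baseline ÷ relative clearance = 50.9 / 0.6873 = 74.1 mg/L.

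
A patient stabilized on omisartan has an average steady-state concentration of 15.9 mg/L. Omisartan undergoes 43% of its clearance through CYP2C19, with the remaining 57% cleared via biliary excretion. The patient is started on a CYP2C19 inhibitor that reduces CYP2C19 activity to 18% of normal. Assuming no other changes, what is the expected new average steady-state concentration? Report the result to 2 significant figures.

CYP2C19: 0.43 × 0.18 = 0.0774
Other: 0.57 (unchanged)
CL_new/CL_old = 0.0774 + 0.57 = 0.6474.
New average steady-state concentration = baseline ÷ relative clearance = 15.9 / 0.6474 = 25 mg/L.

25 mg/L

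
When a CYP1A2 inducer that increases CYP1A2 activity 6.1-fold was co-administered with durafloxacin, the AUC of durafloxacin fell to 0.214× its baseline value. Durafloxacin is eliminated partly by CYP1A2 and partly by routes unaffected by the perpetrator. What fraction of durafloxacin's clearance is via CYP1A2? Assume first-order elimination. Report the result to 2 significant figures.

CL'/CL = 1 / 0.214 = 4.673
6.1·fm + (1 − fm) = 4.673
fm = (4.673 − 1) / (6.1 − 1) = 0.72

0.72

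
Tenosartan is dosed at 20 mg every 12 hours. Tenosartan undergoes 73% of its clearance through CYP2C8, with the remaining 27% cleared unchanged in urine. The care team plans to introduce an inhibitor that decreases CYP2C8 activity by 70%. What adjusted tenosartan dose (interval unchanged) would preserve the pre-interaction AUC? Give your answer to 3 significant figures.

The CYP2C8 pathway (73% of clearance) falls to 0.3× activity: 0.73 × 0.3 = 0.219.
The remaining 27% of clearance is unaffected.
Relative clearance = 0.219 + 0.27 = 0.489.
To maintain the same steady-state level, dose must scale with clearance: new dose = 20 × 0.489 = 9.78 mg.

9.78 mg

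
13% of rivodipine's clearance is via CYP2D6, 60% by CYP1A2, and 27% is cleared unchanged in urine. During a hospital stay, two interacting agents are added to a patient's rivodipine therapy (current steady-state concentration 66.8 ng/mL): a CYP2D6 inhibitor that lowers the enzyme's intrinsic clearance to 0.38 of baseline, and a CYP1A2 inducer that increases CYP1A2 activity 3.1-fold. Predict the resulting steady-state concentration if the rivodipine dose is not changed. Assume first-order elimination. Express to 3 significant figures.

30.7 ng/mL

The CYP2D6 pathway (13% of clearance) drops to 0.38× activity: 0.13 × 0.38 = 0.0494.
The CYP1A2 pathway (60% of clearance) is boosted to 3.1× activity: 0.6 × 3.1 = 1.86.
The remaining 27% of clearance is unaffected.
New clearance relative to baseline: 0.0494 + 1.86 + 0.27 = 2.1794.
Steady-state concentration ∝ 1/CL: new value = 66.8 / 2.1794 = 30.7 ng/mL.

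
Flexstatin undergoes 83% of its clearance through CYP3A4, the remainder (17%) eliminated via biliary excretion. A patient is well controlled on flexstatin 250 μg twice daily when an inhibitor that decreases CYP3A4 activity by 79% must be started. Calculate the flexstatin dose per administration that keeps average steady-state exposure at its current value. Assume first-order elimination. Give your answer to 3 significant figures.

The CYP3A4 pathway (83% of clearance) falls to 0.21× activity: 0.83 × 0.21 = 0.1743.
The remaining 17% of clearance is unaffected.
Relative clearance = 0.1743 + 0.17 = 0.3443.
Exposure is unchanged when dose changes in proportion to clearance. New dose = 250 μg × 0.3443 = 86.1 μg.

86.1 μg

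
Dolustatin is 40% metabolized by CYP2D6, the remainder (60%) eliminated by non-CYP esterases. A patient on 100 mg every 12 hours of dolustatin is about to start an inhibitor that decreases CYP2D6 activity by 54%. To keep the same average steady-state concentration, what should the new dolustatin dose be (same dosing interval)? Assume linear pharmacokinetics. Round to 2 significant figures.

CYP2D6: 0.4 × 0.46 = 0.184
Other: 0.6 (unchanged)
Relative clearance = 0.184 + 0.6 = 0.784.
Exposure is unchanged when dose changes in proportion to clearance. New dose = 100 mg × 0.784 = 78 mg.

78 mg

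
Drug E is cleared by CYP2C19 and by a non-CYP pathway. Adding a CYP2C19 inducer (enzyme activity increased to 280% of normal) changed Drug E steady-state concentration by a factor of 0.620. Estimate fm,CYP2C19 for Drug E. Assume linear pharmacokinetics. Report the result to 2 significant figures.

0.34

Call the CYP2C19 fraction fm. After the interaction, CL_new/CL_old = fm × 2.8 + (1 − fm).
Steady-state concentration ratio = 1 / (new CL fraction), so new CL fraction = 1 / 0.620 = 1.613.
fm × 2.8 + 1 − fm = 1.613  ⇒  fm × (2.8 − 1) = 0.6129  ⇒  fm = 0.34.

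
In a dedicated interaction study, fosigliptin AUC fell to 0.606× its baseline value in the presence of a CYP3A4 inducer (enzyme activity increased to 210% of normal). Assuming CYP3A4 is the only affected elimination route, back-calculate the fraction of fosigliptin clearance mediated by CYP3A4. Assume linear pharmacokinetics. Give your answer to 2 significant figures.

Let x = fm,CYP3A4. Because AUC ∝ 1/CL, relative clearance rose to 1/0.606 = 1.65.
Setting x·2.1 + (1 − x) = 1.65 and solving: x = (1.65 − 1)/(2.1 − 1) = 0.59.

0.59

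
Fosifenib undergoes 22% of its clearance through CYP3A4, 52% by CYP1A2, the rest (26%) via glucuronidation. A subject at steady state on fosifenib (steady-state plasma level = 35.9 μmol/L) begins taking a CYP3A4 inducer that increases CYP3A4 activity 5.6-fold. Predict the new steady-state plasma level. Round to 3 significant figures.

CYP3A4: 0.22 × 5.6 = 1.232
CYP1A2: 0.52 (unchanged)
Other: 0.26 (unchanged)
New clearance relative to baseline: 1.232 + 0.52 + 0.26 = 2.012.
New steady-state plasma level = baseline ÷ relative clearance = 35.9 / 2.012 = 17.8 μmol/L.

17.8 μmol/L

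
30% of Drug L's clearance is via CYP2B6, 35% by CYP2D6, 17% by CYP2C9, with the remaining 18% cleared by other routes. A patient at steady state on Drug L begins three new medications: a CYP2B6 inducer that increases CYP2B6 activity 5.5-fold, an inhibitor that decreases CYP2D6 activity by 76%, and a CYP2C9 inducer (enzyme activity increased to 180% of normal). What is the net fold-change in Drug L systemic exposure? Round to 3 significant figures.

0.450

The CYP2B6 pathway (30% of clearance) rises to 5.5× activity: 0.3 × 5.5 = 1.65.
The CYP2D6 pathway (35% of clearance) is reduced to 0.24× activity: 0.35 × 0.24 = 0.084.
The CYP2C9 pathway (17% of clearance) rises to 1.8× activity: 0.17 × 1.8 = 0.306.
The remaining 18% of clearance is unaffected.
CL_new/CL_old = 1.65 + 0.084 + 0.306 + 0.18 = 2.22.
Because systemic exposure varies inversely with clearance, the combined effect is 1 / 2.22 = 0.450.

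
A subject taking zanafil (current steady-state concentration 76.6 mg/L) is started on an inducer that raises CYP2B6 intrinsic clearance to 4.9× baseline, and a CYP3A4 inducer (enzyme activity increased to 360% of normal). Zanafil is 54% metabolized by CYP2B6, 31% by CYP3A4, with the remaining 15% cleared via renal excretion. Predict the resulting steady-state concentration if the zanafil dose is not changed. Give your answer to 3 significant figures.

The CYP2B6 pathway (54% of clearance) rises to 4.9× activity: 0.54 × 4.9 = 2.646.
The CYP3A4 pathway (31% of clearance) rises to 3.6× activity: 0.31 × 3.6 = 1.116.
The remaining 15% of clearance is unaffected.
Relative clearance = 2.646 + 1.116 + 0.15 = 3.912.
Steady-state concentration ∝ 1/CL: new value = 76.6 / 3.912 = 19.6 mg/L.

19.6 mg/L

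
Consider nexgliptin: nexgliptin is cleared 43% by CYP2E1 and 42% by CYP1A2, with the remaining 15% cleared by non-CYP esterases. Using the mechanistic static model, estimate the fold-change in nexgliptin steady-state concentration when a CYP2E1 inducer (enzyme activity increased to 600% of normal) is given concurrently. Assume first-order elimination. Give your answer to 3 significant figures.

CYP2E1: 0.43 × 6 = 2.58
CYP1A2: 0.42 (unchanged)
Other: 0.15 (unchanged)
Relative clearance = 2.58 + 0.42 + 0.15 = 3.15.
Steady-state concentration ratio = CL_old/CL_new = 1 / 3.15 = 0.317.

0.317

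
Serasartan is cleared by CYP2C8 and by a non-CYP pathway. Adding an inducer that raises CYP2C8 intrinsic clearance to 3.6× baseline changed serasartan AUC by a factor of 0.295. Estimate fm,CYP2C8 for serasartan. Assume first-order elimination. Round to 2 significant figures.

Let fm be the CYP2C8 fraction. New clearance relative to baseline = fm × 3.6 + (1 − fm).
AUC ratio = 1 / (new CL fraction), so new CL fraction = 1 / 0.295 = 3.39.
fm × 3.6 + 1 − fm = 3.39  ⇒  fm × (3.6 − 1) = 2.39  ⇒  fm = 0.92.

0.92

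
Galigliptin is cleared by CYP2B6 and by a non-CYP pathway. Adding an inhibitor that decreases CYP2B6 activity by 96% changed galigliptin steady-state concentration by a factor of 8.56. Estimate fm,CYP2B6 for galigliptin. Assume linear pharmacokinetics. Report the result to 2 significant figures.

0.92

Write x for the fraction cleared via CYP2B6. The observed steady-state concentration change means clearance fell to 1/8.56 = 0.1168 of baseline.
Only the CYP2B6 route changed, so 0.1168 = x·0.04 + (1 − x), giving x = 0.92.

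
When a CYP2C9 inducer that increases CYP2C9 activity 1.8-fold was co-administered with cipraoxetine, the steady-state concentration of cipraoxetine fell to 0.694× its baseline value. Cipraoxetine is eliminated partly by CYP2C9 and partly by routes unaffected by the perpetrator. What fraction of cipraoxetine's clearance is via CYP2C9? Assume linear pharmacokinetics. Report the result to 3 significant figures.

Let x = fm,CYP2C9. Because steady-state concentration ∝ 1/CL, relative clearance rose to 1/0.694 = 1.441.
Setting x·1.8 + (1 − x) = 1.441 and solving: x = (1.441 − 1)/(1.8 − 1) = 0.551.

0.551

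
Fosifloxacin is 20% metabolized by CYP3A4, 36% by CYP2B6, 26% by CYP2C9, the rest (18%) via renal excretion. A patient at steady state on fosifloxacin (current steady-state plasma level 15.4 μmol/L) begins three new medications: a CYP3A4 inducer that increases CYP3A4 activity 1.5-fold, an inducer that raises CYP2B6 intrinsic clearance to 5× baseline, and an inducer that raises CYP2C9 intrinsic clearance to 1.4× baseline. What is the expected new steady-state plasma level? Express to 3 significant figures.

The CYP3A4 pathway (20% of clearance) rises to 1.5× activity: 0.2 × 1.5 = 0.3.
The CYP2B6 pathway (36% of clearance) is boosted to 5× activity: 0.36 × 5 = 1.8.
The CYP2C9 pathway (26% of clearance) increases to 1.4× activity: 0.26 × 1.4 = 0.364.
The remaining 18% of clearance is unaffected.
CL_new/CL_old = 0.3 + 1.8 + 0.364 + 0.18 = 2.644.
New steady-state plasma level = 15.4 / 2.644 = 5.82 μmol/L (concentration scales inversely with clearance).

5.82 μmol/L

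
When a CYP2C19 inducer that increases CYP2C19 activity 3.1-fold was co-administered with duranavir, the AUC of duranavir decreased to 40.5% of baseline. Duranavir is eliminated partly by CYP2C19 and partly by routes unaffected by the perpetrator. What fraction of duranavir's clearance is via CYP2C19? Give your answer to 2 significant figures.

0.70

Call the CYP2C19 fraction fm. After the interaction, CL_new/CL_old = fm × 3.1 + (1 − fm).
AUC ratio = 1 / (new CL fraction), so new CL fraction = 1 / 0.405 = 2.469.
fm × 3.1 + 1 − fm = 2.469  ⇒  fm × (3.1 − 1) = 1.469  ⇒  fm = 0.70.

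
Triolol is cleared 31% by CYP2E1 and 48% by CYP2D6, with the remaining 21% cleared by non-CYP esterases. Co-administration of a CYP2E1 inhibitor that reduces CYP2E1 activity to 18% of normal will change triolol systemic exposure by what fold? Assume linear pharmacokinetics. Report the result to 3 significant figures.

1.34

CYP2E1: 0.31 × 0.18 = 0.0558
CYP2D6: 0.48 (unchanged)
Other: 0.21 (unchanged)
Relative clearance = 0.0558 + 0.48 + 0.21 = 0.7458.
Systemic exposure ratio = CL_old/CL_new = 1 / 0.7458 = 1.34.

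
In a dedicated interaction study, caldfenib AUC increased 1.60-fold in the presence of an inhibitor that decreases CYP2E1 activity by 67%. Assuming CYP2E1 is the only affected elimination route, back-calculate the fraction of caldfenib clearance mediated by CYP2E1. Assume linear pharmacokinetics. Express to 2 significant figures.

Let fm be the CYP2E1 fraction. New clearance relative to baseline = fm × 0.33 + (1 − fm).
AUC ratio = 1 / (new CL fraction), so new CL fraction = 1 / 1.60 = 0.625.
fm × 0.33 + 1 − fm = 0.625  ⇒  fm × (0.33 − 1) = −0.375  ⇒  fm = 0.56.

0.56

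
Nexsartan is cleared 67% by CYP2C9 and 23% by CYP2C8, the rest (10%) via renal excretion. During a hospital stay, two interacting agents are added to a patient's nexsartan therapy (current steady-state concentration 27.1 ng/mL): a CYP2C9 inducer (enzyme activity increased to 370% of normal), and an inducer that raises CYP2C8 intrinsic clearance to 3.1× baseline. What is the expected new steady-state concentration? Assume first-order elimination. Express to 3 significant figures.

The CYP2C9 pathway (67% of clearance) is boosted to 3.7× activity: 0.67 × 3.7 = 2.479.
The CYP2C8 pathway (23% of clearance) rises to 3.1× activity: 0.23 × 3.1 = 0.713.
Non-CYP routes (10%) are unchanged.
New clearance relative to baseline: 2.479 + 0.713 + 0.1 = 3.292.
Dividing the baseline by the relative clearance: 27.1 / 3.292 = 8.23 ng/mL.

8.23 ng/mL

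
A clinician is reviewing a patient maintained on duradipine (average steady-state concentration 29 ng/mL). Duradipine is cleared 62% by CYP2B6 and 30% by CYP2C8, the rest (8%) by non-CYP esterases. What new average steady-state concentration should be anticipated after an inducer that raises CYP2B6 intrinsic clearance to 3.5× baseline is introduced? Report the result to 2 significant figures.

CYP2B6: 0.62 × 3.5 = 2.17
CYP2C8: 0.3 (unchanged)
Other: 0.08 (unchanged)
Relative clearance = 2.17 + 0.3 + 0.08 = 2.55.
New average steady-state concentration = baseline ÷ relative clearance = 29 / 2.55 = 11 ng/mL.

11 ng/mL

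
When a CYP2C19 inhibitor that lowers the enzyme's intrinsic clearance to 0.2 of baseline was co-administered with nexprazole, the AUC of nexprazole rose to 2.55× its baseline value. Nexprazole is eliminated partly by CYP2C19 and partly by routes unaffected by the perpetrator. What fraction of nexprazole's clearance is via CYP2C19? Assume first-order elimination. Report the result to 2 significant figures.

0.76

Write x for the fraction cleared via CYP2C19. The observed AUC change means clearance fell to 1/2.55 = 0.3922 of baseline.
Only the CYP2C19 route changed, so 0.3922 = x·0.2 + (1 − x), giving x = 0.76.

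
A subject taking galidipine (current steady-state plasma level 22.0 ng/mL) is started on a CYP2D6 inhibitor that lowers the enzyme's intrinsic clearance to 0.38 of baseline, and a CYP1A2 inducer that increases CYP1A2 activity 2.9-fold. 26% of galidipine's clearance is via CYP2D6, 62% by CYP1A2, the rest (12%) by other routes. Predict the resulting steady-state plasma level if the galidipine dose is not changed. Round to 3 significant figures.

10.9 ng/mL

The CYP2D6 pathway (26% of clearance) falls to 0.38× activity: 0.26 × 0.38 = 0.0988.
The CYP1A2 pathway (62% of clearance) is boosted to 2.9× activity: 0.62 × 2.9 = 1.798.
Non-CYP routes (12%) are unchanged.
New clearance relative to baseline: 0.0988 + 1.798 + 0.12 = 2.0168.
New steady-state plasma level = 22.0 / 2.0168 = 10.9 ng/mL (concentration scales inversely with clearance).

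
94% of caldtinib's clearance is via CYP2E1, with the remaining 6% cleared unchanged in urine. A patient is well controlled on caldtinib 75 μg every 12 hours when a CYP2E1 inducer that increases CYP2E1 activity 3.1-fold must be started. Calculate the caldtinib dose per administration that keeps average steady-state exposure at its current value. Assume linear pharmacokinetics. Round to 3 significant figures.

223 μg

The CYP2E1 pathway (94% of clearance) rises to 3.1× activity: 0.94 × 3.1 = 2.914.
The remaining 6% of clearance is unaffected.
CL_new/CL_old = 2.914 + 0.06 = 2.974.
Css,avg = (dose rate)/CL, so holding Css fixed requires dose ∝ CL: 75 × 2.974 = 223 μg.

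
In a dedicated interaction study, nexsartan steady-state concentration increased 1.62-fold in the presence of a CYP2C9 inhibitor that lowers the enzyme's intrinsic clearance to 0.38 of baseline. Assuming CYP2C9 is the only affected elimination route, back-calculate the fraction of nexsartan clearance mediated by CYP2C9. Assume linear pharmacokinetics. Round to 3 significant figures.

Let fm be the CYP2C9 fraction. New clearance relative to baseline = fm × 0.38 + (1 − fm).
Steady-state concentration ratio = 1 / (new CL fraction), so new CL fraction = 1 / 1.62 = 0.6173.
fm × 0.38 + 1 − fm = 0.6173  ⇒  fm × (0.38 − 1) = −0.3827  ⇒  fm = 0.617.

0.617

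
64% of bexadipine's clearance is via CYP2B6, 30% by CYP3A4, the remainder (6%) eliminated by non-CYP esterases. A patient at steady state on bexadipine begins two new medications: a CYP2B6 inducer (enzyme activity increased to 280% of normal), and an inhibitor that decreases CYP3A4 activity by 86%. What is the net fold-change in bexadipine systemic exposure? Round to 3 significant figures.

The CYP2B6 pathway (64% of clearance) rises to 2.8× activity: 0.64 × 2.8 = 1.792.
The CYP3A4 pathway (30% of clearance) falls to 0.14× activity: 0.3 × 0.14 = 0.042.
Non-CYP routes (6%) are unchanged.
Relative clearance = 1.792 + 0.042 + 0.06 = 1.894.
Because systemic exposure varies inversely with clearance, the combined effect is 1 / 1.894 = 0.528.

0.528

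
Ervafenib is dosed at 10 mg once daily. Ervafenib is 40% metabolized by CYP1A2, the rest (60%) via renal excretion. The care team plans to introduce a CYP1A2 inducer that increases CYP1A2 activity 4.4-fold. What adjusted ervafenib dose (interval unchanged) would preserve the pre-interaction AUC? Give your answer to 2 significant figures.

The CYP1A2 pathway (40% of clearance) is boosted to 4.4× activity: 0.4 × 4.4 = 1.76.
Non-CYP routes (60%) are unchanged.
Relative clearance = 1.76 + 0.6 = 2.36.
Exposure is unchanged when dose changes in proportion to clearance. New dose = 10 mg × 2.36 = 24 mg.

24 mg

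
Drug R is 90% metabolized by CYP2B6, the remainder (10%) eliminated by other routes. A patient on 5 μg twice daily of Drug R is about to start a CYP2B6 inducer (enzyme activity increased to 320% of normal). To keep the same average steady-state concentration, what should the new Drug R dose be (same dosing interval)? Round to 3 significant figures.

CYP2B6: 0.9 × 3.2 = 2.88
Other: 0.1 (unchanged)
CL_new/CL_old = 2.88 + 0.1 = 2.98.
To maintain the same steady-state level, dose must scale with clearance: new dose = 5 × 2.98 = 14.9 μg.

14.9 μg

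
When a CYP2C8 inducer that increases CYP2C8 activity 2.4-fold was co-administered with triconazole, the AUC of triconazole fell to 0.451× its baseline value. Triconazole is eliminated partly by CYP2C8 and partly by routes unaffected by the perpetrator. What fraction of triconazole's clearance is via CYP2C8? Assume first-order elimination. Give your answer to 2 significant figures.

0.87

CL'/CL = 1 / 0.451 = 2.217
2.4·fm + (1 − fm) = 2.217
fm = (2.217 − 1) / (2.4 − 1) = 0.87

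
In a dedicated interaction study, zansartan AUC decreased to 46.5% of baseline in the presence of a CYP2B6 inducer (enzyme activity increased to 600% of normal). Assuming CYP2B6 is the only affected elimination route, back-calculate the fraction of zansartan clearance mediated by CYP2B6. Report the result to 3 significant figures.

CL'/CL = 1 / 0.465 = 2.151
6·fm + (1 − fm) = 2.151
fm = (2.151 − 1) / (6 − 1) = 0.230

0.230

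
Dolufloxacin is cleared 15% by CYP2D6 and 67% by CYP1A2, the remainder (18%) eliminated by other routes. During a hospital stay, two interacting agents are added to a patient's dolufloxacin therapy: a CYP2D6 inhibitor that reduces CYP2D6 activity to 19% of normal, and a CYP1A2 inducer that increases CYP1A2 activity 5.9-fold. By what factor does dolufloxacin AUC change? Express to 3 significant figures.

CYP2D6: 0.15 × 0.19 = 0.0285
CYP1A2: 0.67 × 5.9 = 3.953
Other: 0.18 (unchanged)
New clearance relative to baseline: 0.0285 + 3.953 + 0.18 = 4.1615.
Net AUC ratio = 1 / 4.1615 = 0.240.

0.240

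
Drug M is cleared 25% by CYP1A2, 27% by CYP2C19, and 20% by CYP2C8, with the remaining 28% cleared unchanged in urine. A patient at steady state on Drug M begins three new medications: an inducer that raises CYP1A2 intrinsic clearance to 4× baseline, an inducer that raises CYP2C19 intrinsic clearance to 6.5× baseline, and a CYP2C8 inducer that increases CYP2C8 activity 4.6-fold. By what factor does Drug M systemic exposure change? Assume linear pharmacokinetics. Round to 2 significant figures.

0.25

The CYP1A2 pathway (25% of clearance) rises to 4× activity: 0.25 × 4 = 1.
The CYP2C19 pathway (27% of clearance) is boosted to 6.5× activity: 0.27 × 6.5 = 1.755.
The CYP2C8 pathway (20% of clearance) is boosted to 4.6× activity: 0.2 × 4.6 = 0.92.
The remaining 28% of clearance is unaffected.
CL_new/CL_old = 1 + 1.755 + 0.92 + 0.28 = 3.955.
Systemic exposure ∝ 1/CL: fold-change = 1 / 3.955 = 0.25.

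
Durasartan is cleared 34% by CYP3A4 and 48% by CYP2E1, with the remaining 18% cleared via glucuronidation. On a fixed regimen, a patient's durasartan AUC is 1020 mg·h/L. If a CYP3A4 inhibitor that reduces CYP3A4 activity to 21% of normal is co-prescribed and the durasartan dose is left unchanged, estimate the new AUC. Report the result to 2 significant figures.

1.4 × 10³ mg·h/L

CYP3A4: 0.34 × 0.21 = 0.0714
CYP2E1: 0.48 (unchanged)
Other: 0.18 (unchanged)
New clearance relative to baseline: 0.0714 + 0.48 + 0.18 = 0.7314.
With dosing unchanged, AUC scales as 1/CL: 1020 / 0.7314 = 1.4 × 10³ mg·h/L.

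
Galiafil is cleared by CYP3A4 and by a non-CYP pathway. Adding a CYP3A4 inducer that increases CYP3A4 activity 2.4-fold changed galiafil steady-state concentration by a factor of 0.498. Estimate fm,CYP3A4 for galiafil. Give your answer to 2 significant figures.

Call the CYP3A4 fraction fm. After the interaction, CL_new/CL_old = fm × 2.4 + (1 − fm).
Steady-state concentration ratio = 1 / (new CL fraction), so new CL fraction = 1 / 0.498 = 2.008.
fm × 2.4 + 1 − fm = 2.008  ⇒  fm × (2.4 − 1) = 1.008  ⇒  fm = 0.72.

0.72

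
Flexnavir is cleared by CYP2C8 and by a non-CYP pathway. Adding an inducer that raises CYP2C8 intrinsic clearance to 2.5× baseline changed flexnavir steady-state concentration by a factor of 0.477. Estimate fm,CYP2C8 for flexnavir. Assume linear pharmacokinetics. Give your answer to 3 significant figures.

0.731

CL'/CL = 1 / 0.477 = 2.096
2.5·fm + (1 − fm) = 2.096
fm = (2.096 − 1) / (2.5 − 1) = 0.731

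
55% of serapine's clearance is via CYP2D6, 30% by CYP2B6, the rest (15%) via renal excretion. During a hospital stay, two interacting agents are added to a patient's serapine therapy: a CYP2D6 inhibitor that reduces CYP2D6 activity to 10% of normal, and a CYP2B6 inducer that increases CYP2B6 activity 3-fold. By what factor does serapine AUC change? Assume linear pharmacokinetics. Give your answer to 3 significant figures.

0.905

CYP2D6: 0.55 × 0.1 = 0.055
CYP2B6: 0.3 × 3 = 0.9
Other: 0.15 (unchanged)
Relative clearance = 0.055 + 0.9 + 0.15 = 1.105.
Because AUC varies inversely with clearance, the combined effect is 1 / 1.105 = 0.905.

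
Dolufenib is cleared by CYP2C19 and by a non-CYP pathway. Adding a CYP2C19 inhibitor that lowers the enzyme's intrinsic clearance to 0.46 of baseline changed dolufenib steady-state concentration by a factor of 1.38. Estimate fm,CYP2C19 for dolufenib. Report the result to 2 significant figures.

0.51

CL'/CL = 1 / 1.38 = 0.7246
0.46·fm + (1 − fm) = 0.7246
fm = (0.7246 − 1) / (0.46 − 1) = 0.51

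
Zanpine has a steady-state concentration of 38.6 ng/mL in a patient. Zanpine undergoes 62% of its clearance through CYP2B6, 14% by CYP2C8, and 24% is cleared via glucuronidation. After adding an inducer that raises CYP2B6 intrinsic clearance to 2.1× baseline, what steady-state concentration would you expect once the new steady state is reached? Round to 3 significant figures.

22.9 ng/mL

The CYP2B6 pathway (62% of clearance) increases to 2.1× activity: 0.62 × 2.1 = 1.302.
CYP2C8 (14%) and the residual 24% are unaffected.
New clearance relative to baseline: 1.302 + 0.14 + 0.24 = 1.682.
Steady-state concentration ∝ 1/CL, so new value = 38.6 / 1.682 = 22.9 ng/mL.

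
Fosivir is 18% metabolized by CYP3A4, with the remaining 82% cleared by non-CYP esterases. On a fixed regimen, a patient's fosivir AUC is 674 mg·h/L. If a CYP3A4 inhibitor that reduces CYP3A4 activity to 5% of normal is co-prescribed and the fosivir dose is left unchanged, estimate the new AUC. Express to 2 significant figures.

8.1 × 10² mg·h/L

The CYP3A4 pathway (18% of clearance) drops to 0.05× activity: 0.18 × 0.05 = 0.009.
The remaining 82% of clearance is unaffected.
CL_new/CL_old = 0.009 + 0.82 = 0.829.
AUC ∝ 1/CL, so new value = 674 / 0.829 = 8.1 × 10² mg·h/L.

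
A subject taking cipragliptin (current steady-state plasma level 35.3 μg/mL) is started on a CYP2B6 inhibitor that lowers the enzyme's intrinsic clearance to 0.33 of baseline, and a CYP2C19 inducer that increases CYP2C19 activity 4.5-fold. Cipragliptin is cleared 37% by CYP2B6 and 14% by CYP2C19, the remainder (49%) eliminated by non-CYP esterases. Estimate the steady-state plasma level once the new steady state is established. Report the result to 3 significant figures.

The CYP2B6 pathway (37% of clearance) drops to 0.33× activity: 0.37 × 0.33 = 0.1221.
The CYP2C19 pathway (14% of clearance) is boosted to 4.5× activity: 0.14 × 4.5 = 0.63.
Non-CYP routes (49%) are unchanged.
Relative clearance = 0.1221 + 0.63 + 0.49 = 1.2421.
Dividing the baseline by the relative clearance: 35.3 / 1.2421 = 28.4 μg/mL.

28.4 μg/mL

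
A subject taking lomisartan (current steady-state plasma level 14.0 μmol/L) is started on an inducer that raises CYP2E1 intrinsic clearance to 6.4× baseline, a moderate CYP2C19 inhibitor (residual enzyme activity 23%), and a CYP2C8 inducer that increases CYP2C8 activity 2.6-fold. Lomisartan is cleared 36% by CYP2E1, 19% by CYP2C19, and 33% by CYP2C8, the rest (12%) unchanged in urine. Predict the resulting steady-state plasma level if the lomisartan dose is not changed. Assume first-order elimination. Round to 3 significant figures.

4.21 μmol/L

The CYP2E1 pathway (36% of clearance) increases to 6.4× activity: 0.36 × 6.4 = 2.304.
The CYP2C19 pathway (19% of clearance) is reduced to 0.23× activity: 0.19 × 0.23 = 0.0437.
The CYP2C8 pathway (33% of clearance) rises to 2.6× activity: 0.33 × 2.6 = 0.858.
Non-CYP routes (12%) are unchanged.
CL_new/CL_old = 2.304 + 0.0437 + 0.858 + 0.12 = 3.3257.
Steady-state plasma level ∝ 1/CL: new value = 14.0 / 3.3257 = 4.21 μmol/L.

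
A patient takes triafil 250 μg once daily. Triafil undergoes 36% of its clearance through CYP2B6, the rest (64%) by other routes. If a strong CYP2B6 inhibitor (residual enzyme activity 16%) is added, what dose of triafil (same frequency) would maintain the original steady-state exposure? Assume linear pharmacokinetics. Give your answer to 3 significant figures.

174 μg

The CYP2B6 pathway (36% of clearance) is reduced to 0.16× activity: 0.36 × 0.16 = 0.0576.
Non-CYP routes (64%) are unchanged.
New clearance relative to baseline: 0.0576 + 0.64 = 0.6976.
To maintain the same steady-state level, dose must scale with clearance: new dose = 250 × 0.6976 = 174 μg.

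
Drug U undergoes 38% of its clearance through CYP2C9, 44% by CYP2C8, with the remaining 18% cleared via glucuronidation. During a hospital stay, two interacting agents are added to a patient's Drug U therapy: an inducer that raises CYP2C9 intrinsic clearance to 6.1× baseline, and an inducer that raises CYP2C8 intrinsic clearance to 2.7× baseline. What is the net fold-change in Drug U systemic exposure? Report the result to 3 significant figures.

0.271

The CYP2C9 pathway (38% of clearance) rises to 6.1× activity: 0.38 × 6.1 = 2.318.
The CYP2C8 pathway (44% of clearance) rises to 2.7× activity: 0.44 × 2.7 = 1.188.
The remaining 18% of clearance is unaffected.
New clearance relative to baseline: 2.318 + 1.188 + 0.18 = 3.686.
Systemic exposure ∝ 1/CL: fold-change = 1 / 3.686 = 0.271.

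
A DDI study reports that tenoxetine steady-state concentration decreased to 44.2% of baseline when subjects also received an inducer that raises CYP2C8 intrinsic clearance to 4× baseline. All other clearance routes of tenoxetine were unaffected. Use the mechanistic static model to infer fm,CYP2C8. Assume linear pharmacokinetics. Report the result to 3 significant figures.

Write x for the fraction cleared via CYP2C8. The observed steady-state concentration change means clearance rose to 1/0.442 = 2.262 of baseline.
Setting x·4 + (1 − x) = 2.262 and solving: x = (2.262 − 1)/(4 − 1) = 0.421.

0.421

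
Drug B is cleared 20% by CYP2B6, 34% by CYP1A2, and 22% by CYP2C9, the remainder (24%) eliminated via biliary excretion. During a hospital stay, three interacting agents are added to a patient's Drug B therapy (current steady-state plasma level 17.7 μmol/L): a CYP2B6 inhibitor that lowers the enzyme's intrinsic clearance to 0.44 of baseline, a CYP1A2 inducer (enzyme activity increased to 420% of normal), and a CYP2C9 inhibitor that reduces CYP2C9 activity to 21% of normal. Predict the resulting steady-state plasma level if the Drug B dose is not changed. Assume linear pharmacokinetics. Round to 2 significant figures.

The CYP2B6 pathway (20% of clearance) falls to 0.44× activity: 0.2 × 0.44 = 0.088.
The CYP1A2 pathway (34% of clearance) increases to 4.2× activity: 0.34 × 4.2 = 1.428.
The CYP2C9 pathway (22% of clearance) drops to 0.21× activity: 0.22 × 0.21 = 0.0462.
The remaining 24% of clearance is unaffected.
CL_new/CL_old = 0.088 + 1.428 + 0.0462 + 0.24 = 1.8022.
Steady-state plasma level ∝ 1/CL: new value = 17.7 / 1.8022 = 9.8 μmol/L.

9.8 μmol/L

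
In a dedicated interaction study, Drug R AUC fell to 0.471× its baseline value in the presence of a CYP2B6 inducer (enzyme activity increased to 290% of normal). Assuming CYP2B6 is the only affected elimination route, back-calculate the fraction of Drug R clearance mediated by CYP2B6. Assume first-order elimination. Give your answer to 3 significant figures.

0.591

Write x for the fraction cleared via CYP2B6. The observed AUC change means clearance rose to 1/0.471 = 2.123 of baseline.
Only the CYP2B6 route changed, so 2.123 = x·2.9 + (1 − x), giving x = 0.591.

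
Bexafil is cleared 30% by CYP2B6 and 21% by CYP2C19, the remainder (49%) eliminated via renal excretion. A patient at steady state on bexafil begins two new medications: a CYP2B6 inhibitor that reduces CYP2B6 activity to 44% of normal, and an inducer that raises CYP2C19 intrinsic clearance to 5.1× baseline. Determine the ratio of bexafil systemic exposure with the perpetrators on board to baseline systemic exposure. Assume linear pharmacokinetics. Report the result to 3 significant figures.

0.591

CYP2B6: 0.3 × 0.44 = 0.132
CYP2C19: 0.21 × 5.1 = 1.071
Other: 0.49 (unchanged)
CL_new/CL_old = 0.132 + 1.071 + 0.49 = 1.693.
Net systemic exposure ratio = 1 / 1.693 = 0.591.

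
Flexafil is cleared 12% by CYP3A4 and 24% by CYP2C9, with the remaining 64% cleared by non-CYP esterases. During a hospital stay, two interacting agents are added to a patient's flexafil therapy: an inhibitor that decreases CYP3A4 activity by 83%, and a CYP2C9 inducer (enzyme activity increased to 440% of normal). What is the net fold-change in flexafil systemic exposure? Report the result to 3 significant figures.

The CYP3A4 pathway (12% of clearance) falls to 0.17× activity: 0.12 × 0.17 = 0.0204.
The CYP2C9 pathway (24% of clearance) rises to 4.4× activity: 0.24 × 4.4 = 1.056.
Non-CYP routes (64%) are unchanged.
Relative clearance = 0.0204 + 1.056 + 0.64 = 1.7164.
Net systemic exposure ratio = 1 / 1.7164 = 0.583.

0.583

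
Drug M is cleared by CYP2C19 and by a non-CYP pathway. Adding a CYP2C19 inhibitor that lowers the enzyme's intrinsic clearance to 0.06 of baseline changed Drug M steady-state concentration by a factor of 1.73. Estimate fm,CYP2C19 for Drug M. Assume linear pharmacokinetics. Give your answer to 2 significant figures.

0.45

Let fm be the CYP2C19 fraction. New clearance relative to baseline = fm × 0.06 + (1 − fm).
Steady-state concentration ratio = 1 / (new CL fraction), so new CL fraction = 1 / 1.73 = 0.578.
fm × 0.06 + 1 − fm = 0.578  ⇒  fm × (0.06 − 1) = −0.422  ⇒  fm = 0.45.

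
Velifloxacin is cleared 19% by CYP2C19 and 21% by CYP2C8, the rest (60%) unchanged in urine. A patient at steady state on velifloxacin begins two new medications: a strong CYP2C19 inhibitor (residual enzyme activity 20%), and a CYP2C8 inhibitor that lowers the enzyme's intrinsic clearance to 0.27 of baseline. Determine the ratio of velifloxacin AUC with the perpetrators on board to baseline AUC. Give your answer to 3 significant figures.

1.44

CYP2C19: 0.19 × 0.2 = 0.038
CYP2C8: 0.21 × 0.27 = 0.0567
Other: 0.6 (unchanged)
New clearance relative to baseline: 0.038 + 0.0567 + 0.6 = 0.6947.
AUC ∝ 1/CL: fold-change = 1 / 0.6947 = 1.44.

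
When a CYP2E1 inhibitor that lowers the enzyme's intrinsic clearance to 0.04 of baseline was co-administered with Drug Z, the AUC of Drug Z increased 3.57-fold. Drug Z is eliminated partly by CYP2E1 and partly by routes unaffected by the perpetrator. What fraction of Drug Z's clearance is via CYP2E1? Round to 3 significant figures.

CL'/CL = 1 / 3.57 = 0.2801
0.04·fm + (1 − fm) = 0.2801
fm = (0.2801 − 1) / (0.04 − 1) = 0.750

0.750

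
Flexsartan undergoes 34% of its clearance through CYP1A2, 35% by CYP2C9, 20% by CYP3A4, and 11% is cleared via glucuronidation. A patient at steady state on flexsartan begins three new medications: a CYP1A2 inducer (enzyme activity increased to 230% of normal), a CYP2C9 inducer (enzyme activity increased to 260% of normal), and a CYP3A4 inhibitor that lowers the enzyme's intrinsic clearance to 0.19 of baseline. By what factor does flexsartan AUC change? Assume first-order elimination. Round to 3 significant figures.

The CYP1A2 pathway (34% of clearance) increases to 2.3× activity: 0.34 × 2.3 = 0.782.
The CYP2C9 pathway (35% of clearance) is boosted to 2.6× activity: 0.35 × 2.6 = 0.91.
The CYP3A4 pathway (20% of clearance) is reduced to 0.19× activity: 0.2 × 0.19 = 0.038.
The remaining 11% of clearance is unaffected.
CL_new/CL_old = 0.782 + 0.91 + 0.038 + 0.11 = 1.84.
Net AUC ratio = 1 / 1.84 = 0.543.

0.543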